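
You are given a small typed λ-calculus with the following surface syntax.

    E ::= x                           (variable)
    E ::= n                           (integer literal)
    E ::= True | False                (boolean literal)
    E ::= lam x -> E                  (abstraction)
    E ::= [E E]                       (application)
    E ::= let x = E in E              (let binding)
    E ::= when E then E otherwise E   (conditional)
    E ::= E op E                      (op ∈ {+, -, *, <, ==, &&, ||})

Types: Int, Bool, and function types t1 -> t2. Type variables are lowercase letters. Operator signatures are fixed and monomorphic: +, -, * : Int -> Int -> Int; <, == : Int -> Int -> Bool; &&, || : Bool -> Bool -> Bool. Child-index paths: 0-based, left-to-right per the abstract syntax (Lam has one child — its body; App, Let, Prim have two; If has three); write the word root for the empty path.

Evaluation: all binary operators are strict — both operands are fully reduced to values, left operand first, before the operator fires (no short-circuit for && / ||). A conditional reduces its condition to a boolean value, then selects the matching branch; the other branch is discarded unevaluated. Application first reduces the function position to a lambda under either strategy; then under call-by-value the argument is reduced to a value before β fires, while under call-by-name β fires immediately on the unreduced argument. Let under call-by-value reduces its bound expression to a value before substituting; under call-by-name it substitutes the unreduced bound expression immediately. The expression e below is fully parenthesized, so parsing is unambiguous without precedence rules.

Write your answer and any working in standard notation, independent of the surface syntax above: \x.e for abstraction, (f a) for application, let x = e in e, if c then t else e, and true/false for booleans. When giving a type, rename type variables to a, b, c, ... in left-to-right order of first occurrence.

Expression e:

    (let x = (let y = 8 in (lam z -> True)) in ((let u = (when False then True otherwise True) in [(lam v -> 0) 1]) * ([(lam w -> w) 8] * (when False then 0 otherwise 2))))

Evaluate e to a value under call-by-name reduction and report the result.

Answer: 0

Trace:
step 0: (let x = (let y = 8 in (\z.true)) in ((let u = (if false then true else true) in ((\v.0) 1)) * (((\w.w) 8) * (if false then 0 else 2))))
step 1: [let@root] ((let u = (if false then true else true) in ((\v.0) 1)) * (((\w.w) 8) * (if false then 0 else 2)))
step 2: [let@0] (((\v.0) 1) * (((\w.w) 8) * (if false then 0 else 2)))
step 3: [beta@0] (0 * (((\w.w) 8) * (if false then 0 else 2)))
step 4: [beta@1.0] (0 * (8 * (if false then 0 else 2)))
step 5: [if@1.1] (0 * (8 * 2))
step 6: [delta@1] (0 * 16)
step 7: [delta@root] 0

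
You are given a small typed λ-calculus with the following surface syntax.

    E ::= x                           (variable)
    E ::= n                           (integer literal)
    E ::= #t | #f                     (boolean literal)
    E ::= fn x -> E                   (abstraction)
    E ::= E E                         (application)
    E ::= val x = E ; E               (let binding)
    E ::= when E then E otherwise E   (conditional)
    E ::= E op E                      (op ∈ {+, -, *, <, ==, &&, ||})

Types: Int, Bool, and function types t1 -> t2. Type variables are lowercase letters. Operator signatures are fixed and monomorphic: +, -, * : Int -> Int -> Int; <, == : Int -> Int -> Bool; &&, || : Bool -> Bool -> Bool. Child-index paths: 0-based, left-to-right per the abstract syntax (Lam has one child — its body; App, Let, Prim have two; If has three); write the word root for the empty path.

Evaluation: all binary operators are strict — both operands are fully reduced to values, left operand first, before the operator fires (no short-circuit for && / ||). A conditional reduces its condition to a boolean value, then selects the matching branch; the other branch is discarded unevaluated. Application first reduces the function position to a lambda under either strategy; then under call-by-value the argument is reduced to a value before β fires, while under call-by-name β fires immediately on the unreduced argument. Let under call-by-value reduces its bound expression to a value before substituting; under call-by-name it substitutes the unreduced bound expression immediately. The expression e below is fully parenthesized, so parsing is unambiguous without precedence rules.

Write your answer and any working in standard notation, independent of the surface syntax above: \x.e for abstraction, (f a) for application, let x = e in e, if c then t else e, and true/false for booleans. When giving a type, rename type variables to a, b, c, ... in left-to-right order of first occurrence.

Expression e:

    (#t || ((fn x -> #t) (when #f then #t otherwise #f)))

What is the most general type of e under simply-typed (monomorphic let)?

Answer: Bool

Trace:
  unify Bool ~ Bool
\x._ : a -> Bool
  unify Bool ~ Bool
  unify Bool ~ Bool
  unify a -> Bool ~ Bool -> b
  unify a ~ Bool
  unify Bool ~ b
_ _ : Bool
  unify Bool ~ Bool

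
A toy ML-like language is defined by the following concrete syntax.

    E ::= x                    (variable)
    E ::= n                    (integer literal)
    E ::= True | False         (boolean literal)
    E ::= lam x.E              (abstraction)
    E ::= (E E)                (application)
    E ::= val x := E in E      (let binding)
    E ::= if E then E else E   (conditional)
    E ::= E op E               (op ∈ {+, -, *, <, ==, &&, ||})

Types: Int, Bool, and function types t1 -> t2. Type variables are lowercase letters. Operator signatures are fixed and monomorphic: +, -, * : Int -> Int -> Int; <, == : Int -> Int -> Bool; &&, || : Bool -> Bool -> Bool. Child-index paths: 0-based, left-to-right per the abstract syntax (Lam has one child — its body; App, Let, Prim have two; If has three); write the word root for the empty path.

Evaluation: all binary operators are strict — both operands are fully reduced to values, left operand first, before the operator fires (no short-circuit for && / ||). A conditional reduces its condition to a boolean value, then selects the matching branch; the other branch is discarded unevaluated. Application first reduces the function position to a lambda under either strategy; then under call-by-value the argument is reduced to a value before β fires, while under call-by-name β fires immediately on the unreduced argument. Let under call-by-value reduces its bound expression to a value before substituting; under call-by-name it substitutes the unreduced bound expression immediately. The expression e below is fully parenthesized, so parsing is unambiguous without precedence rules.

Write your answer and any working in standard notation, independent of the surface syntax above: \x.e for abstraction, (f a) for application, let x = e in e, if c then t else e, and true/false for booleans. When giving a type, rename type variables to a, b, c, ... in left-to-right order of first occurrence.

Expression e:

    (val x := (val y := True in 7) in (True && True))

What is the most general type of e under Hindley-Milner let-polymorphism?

Working:
let y : Bool
let x : Int
  unify Bool ~ Bool
  unify Bool ~ Bool

Answer: Bool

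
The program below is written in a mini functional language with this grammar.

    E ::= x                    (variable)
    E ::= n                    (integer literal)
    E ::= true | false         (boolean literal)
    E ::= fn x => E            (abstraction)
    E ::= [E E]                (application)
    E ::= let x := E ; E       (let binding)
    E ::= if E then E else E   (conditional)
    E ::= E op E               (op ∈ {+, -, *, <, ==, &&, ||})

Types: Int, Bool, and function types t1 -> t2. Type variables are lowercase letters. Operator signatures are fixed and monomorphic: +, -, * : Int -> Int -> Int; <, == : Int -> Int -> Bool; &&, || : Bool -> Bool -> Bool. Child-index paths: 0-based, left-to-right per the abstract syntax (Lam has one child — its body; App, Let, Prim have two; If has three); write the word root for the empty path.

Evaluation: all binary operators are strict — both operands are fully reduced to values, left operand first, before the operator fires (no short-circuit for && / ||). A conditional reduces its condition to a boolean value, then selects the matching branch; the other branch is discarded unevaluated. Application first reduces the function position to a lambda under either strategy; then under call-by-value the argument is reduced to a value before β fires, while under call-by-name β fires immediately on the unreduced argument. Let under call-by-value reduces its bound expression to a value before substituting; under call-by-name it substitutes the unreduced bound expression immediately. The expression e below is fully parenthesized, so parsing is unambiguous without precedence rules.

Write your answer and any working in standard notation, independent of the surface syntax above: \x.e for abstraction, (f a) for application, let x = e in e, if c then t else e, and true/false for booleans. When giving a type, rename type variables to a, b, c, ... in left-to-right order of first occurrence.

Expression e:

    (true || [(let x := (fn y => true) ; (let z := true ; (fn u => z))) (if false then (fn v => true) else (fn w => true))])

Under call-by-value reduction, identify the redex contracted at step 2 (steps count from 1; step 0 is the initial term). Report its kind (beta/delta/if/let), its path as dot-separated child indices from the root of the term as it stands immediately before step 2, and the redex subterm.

Answer: let at 1.0 : (let z = true in (\u.z))

Trace:
step 0: (true || ((let x = (\y.true) in (let z = true in (\u.z))) (if false then (\v.true) else (\w.true))))
step 1: [let@1.0] (true || ((let z = true in (\u.z)) (if false then (\v.true) else (\w.true))))
step 2: [let@1.0] (true || ((\u.true) (if false then (\v.true) else (\w.true))))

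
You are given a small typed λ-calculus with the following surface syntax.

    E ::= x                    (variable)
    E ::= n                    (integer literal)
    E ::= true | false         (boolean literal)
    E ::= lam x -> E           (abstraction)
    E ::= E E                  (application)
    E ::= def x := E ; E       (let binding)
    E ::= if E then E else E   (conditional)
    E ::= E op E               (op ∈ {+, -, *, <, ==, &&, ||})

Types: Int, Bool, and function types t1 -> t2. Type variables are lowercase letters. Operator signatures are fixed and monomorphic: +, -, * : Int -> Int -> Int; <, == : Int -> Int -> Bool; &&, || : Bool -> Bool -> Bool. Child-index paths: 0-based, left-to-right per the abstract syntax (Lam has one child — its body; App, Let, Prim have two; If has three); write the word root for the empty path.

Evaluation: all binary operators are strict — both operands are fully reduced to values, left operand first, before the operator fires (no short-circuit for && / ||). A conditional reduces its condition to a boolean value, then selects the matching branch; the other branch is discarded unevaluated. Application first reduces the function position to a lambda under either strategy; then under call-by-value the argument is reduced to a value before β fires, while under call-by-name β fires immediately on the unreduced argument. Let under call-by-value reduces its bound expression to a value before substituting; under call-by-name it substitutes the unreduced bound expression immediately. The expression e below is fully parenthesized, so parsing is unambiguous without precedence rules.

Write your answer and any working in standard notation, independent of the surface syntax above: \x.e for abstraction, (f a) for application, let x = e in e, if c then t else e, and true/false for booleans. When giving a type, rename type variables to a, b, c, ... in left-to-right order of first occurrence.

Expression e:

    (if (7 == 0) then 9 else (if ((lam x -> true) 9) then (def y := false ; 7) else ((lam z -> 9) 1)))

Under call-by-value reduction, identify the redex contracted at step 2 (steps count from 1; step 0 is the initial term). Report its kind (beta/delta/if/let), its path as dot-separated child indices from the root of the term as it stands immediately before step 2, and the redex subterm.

Working:
step 0: (if (7 == 0) then 9 else (if ((\x.true) 9) then (let y = false in 7) else ((\z.9) 1)))
step 1: [delta@0] (if false then 9 else (if ((\x.true) 9) then (let y = false in 7) else ((\z.9) 1)))
step 2: [if@root] (if ((\x.true) 9) then (let y = false in 7) else ((\z.9) 1))

Answer: if at root : (if false then 9 else (if ((\x.true) 9) then (let y = false in 7) else ((\z.9) 1)))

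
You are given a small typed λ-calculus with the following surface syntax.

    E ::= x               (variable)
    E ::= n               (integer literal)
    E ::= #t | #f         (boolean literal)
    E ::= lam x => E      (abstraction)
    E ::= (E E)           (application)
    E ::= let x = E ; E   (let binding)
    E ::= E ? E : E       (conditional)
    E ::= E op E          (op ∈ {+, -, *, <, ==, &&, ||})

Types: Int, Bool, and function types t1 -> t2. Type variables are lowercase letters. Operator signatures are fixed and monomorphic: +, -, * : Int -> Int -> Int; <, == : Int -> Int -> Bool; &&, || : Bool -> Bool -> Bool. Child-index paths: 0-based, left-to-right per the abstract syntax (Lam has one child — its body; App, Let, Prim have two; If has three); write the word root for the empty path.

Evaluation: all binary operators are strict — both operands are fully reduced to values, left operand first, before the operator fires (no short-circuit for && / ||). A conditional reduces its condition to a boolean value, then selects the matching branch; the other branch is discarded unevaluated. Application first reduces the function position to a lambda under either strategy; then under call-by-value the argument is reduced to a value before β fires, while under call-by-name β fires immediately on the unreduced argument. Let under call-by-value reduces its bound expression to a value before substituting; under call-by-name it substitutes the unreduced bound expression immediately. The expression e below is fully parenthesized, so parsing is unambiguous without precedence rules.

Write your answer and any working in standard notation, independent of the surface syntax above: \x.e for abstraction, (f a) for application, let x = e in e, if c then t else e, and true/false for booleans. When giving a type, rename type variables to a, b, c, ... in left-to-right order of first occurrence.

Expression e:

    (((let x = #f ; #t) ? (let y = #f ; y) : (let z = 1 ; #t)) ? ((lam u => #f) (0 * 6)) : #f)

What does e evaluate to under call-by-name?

Answer: false

Trace:
step 0: (if (if (let x = false in true) then (let y = false in y) else (let z = 1 in true)) then ((\u.false) (0 * 6)) else false)
step 1: [let@0.0] (if (if true then (let y = false in y) else (let z = 1 in true)) then ((\u.false) (0 * 6)) else false)
step 2: [if@0] (if (let y = false in y) then ((\u.false) (0 * 6)) else false)
step 3: [let@0] (if false then ((\u.false) (0 * 6)) else false)
step 4: [if@root] false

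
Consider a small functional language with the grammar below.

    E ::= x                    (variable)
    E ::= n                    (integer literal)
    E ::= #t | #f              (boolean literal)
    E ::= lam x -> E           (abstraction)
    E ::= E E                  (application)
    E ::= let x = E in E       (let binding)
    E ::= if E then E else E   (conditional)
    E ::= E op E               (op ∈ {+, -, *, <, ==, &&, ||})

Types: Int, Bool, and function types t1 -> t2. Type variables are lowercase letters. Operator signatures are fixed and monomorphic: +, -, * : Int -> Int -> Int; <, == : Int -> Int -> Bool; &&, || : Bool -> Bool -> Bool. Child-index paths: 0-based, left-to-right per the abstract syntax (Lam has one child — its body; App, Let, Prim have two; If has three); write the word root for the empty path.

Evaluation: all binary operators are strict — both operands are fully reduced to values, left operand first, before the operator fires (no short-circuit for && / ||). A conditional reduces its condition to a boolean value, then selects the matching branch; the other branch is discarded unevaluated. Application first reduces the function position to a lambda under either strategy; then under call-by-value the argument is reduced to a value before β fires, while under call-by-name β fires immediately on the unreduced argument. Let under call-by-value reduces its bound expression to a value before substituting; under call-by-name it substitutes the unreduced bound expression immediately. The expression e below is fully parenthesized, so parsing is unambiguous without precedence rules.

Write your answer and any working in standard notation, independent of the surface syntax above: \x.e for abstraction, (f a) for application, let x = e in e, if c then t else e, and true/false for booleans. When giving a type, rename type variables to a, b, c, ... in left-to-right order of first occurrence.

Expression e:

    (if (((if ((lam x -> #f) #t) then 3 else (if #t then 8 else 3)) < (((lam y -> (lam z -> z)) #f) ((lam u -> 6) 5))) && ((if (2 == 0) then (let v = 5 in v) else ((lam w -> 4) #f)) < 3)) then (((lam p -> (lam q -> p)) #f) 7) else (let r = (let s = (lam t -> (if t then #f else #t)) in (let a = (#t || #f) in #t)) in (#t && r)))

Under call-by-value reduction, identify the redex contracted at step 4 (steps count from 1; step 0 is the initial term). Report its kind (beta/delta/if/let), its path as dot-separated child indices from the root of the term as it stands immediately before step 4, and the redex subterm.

Answer: beta at 0.0.1.0 : ((\y.(\z.z)) false)

Derivation:
step 0: (if (((if ((\x.false) true) then 3 else (if true then 8 else 3)) < (((\y.(\z.z)) false) ((\u.6) 5))) && ((if (2 == 0) then (let v = 5 in v) else ((\w.4) false)) < 3)) then (((\p.(\q.p)) false) 7) else (let r = (let s = (\t.(if t then false else true)) in (let a = (true || false) in true)) in (true && r)))
step 1: [beta@0.0.0.0] (if (((if false then 3 else (if true then 8 else 3)) < (((\y.(\z.z)) false) ((\u.6) 5))) && ((if (2 == 0) then (let v = 5 in v) else ((\w.4) false)) < 3)) then (((\p.(\q.p)) false) 7) else (let r = (let s = (\t.(if t then false else true)) in (let a = (true || false) in true)) in (true && r)))
step 2: [if@0.0.0] (if (((if true then 8 else 3) < (((\y.(\z.z)) false) ((\u.6) 5))) && ((if (2 == 0) then (let v = 5 in v) else ((\w.4) false)) < 3)) then (((\p.(\q.p)) false) 7) else (let r = (let s = (\t.(if t then false else true)) in (let a = (true || false) in true)) in (true && r)))
step 3: [if@0.0.0] (if ((8 < (((\y.(\z.z)) false) ((\u.6) 5))) && ((if (2 == 0) then (let v = 5 in v) else ((\w.4) false)) < 3)) then (((\p.(\q.p)) false) 7) else (let r = (let s = (\t.(if t then false else true)) in (let a = (true || false) in true)) in (true && r)))
step 4: [beta@0.0.1.0] (if ((8 < ((\z.z) ((\u.6) 5))) && ((if (2 == 0) then (let v = 5 in v) else ((\w.4) false)) < 3)) then (((\p.(\q.p)) false) 7) else (let r = (let s = (\t.(if t then false else true)) in (let a = (true || false) in true)) in (true && r)))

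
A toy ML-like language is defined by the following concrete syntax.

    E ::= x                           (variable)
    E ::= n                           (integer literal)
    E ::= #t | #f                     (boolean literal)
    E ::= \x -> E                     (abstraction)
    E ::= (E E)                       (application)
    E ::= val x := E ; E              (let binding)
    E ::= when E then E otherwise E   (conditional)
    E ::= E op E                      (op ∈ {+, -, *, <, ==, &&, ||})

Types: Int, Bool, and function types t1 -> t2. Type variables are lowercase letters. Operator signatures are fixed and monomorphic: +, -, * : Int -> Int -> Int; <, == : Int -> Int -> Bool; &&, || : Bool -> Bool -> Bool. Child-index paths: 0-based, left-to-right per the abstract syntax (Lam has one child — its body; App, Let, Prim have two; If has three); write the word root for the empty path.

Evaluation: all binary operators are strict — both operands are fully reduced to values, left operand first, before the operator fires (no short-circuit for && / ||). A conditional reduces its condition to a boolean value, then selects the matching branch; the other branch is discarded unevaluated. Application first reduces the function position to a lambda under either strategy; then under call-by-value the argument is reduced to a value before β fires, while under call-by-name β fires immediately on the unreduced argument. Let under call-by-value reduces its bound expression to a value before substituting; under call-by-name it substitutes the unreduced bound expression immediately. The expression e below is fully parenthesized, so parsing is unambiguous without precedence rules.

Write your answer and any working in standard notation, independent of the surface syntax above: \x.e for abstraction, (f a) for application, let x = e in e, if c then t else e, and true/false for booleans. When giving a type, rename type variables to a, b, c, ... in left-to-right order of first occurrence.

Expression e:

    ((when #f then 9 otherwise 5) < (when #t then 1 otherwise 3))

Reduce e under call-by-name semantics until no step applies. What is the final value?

Derivation:
step 0: ((if false then 9 else 5) < (if true then 1 else 3))
step 1: [if@0] (5 < (if true then 1 else 3))
step 2: [if@1] (5 < 1)
step 3: [delta@root] false

Answer: false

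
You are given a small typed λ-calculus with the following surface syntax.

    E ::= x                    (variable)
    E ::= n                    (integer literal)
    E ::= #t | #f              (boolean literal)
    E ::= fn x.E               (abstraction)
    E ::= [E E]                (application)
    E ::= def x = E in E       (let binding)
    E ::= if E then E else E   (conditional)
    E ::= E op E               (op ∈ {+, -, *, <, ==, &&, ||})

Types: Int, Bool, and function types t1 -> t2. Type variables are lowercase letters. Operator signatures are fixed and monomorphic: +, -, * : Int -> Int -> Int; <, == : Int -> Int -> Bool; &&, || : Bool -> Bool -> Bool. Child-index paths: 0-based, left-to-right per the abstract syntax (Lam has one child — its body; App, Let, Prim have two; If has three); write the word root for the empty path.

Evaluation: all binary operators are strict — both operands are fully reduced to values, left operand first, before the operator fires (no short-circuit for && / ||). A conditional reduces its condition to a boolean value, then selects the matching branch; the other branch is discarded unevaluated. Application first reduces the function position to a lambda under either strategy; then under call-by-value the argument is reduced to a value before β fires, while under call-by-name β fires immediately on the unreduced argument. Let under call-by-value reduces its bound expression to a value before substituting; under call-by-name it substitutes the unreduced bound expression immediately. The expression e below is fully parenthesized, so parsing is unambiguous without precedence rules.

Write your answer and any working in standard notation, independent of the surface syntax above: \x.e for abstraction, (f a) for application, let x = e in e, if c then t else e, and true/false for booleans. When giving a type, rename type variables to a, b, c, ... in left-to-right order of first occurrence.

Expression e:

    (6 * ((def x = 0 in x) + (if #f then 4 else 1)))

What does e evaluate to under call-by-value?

Answer: 6

Trace:
step 0: (6 * ((let x = 0 in x) + (if false then 4 else 1)))
step 1: [let@1.0] (6 * (0 + (if false then 4 else 1)))
step 2: [if@1.1] (6 * (0 + 1))
step 3: [delta@1] (6 * 1)
step 4: [delta@root] 6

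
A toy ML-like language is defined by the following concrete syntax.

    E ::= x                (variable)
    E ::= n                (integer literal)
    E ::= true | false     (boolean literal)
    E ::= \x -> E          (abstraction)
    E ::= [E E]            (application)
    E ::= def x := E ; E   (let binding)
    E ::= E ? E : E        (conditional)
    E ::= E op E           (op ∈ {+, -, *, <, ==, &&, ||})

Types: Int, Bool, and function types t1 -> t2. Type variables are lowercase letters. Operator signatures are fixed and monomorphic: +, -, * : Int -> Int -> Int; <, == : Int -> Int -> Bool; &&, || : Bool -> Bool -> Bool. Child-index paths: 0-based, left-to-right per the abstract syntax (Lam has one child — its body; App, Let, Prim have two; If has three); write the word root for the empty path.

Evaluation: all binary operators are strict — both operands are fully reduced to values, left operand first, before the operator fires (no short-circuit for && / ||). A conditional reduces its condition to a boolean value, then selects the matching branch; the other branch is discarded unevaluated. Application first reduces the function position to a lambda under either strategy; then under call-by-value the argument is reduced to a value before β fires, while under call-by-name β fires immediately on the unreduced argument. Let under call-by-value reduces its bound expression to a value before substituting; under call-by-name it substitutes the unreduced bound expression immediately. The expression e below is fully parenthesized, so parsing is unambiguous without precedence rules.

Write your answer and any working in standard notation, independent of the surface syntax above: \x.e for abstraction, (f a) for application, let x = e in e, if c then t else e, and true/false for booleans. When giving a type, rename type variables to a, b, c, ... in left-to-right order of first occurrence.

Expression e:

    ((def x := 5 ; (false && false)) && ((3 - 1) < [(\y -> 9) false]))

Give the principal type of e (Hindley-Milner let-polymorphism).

Derivation:
let x : Int
  unify Bool ~ Bool
  unify Bool ~ Bool
  unify Bool ~ Bool
  unify Int ~ Int
  unify Int ~ Int
  unify Int ~ Int
\y._ : a -> Int
  unify a -> Int ~ Bool -> b
  unify a ~ Bool
  unify Int ~ b
_ _ : Int
  unify Int ~ Int
  unify Bool ~ Bool

Answer: Bool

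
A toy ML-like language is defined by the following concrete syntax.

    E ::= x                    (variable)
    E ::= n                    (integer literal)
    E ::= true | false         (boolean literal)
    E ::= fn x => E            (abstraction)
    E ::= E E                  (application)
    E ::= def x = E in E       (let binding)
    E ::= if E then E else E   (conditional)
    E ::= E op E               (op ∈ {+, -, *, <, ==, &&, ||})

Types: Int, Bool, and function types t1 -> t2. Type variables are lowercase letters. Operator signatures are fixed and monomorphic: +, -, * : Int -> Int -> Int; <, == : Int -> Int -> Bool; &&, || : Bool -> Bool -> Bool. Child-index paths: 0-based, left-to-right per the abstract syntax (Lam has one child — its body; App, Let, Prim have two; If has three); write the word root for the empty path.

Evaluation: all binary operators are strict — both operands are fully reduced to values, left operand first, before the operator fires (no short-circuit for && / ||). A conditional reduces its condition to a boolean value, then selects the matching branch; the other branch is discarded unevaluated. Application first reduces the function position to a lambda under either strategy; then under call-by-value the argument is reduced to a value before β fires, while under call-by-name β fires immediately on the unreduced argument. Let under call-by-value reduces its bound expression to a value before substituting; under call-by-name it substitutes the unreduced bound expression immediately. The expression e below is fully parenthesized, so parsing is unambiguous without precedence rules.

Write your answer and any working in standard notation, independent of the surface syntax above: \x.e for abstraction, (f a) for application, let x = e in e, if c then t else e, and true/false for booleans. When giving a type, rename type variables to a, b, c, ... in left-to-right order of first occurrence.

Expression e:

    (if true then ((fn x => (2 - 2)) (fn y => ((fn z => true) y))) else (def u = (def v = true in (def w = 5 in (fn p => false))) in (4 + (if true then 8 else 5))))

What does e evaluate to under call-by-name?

Answer: 0

Trace:
step 0: (if true then ((\x.(2 - 2)) (\y.((\z.true) y))) else (let u = (let v = true in (let w = 5 in (\p.false))) in (4 + (if true then 8 else 5))))
step 1: [if@root] ((\x.(2 - 2)) (\y.((\z.true) y)))
step 2: [beta@root] (2 - 2)
step 3: [delta@root] 0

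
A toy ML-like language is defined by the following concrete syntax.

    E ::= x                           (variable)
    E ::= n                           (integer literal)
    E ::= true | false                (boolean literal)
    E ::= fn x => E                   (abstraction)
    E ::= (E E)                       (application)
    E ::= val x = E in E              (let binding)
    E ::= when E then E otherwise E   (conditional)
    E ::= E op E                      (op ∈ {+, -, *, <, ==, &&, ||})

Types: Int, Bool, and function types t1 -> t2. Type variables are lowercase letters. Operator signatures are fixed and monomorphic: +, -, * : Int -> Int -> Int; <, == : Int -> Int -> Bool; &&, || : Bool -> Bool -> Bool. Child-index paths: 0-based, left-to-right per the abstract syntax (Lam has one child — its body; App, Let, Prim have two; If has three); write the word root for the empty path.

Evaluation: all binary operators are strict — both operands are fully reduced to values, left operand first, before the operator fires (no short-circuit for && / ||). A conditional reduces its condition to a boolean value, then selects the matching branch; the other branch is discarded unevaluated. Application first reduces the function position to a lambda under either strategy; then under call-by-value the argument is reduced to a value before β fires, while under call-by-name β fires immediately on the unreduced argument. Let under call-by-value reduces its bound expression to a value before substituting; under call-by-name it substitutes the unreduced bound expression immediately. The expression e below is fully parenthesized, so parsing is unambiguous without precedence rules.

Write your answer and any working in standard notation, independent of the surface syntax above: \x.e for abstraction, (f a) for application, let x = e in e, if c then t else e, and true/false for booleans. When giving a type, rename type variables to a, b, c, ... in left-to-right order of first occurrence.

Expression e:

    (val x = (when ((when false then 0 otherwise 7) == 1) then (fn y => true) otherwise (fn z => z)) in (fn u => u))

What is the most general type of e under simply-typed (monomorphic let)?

Answer: a -> a

Derivation:
  unify Bool ~ Bool
  unify Int ~ Int
  unify Int ~ Int
  unify Int ~ Int
  unify Bool ~ Bool
\y._ : a -> Bool
z : b
\z._ : b -> b
  unify a -> Bool ~ b -> b
  unify a ~ b
  unify Bool ~ b
let x : Bool -> Bool
u : c
\u._ : c -> c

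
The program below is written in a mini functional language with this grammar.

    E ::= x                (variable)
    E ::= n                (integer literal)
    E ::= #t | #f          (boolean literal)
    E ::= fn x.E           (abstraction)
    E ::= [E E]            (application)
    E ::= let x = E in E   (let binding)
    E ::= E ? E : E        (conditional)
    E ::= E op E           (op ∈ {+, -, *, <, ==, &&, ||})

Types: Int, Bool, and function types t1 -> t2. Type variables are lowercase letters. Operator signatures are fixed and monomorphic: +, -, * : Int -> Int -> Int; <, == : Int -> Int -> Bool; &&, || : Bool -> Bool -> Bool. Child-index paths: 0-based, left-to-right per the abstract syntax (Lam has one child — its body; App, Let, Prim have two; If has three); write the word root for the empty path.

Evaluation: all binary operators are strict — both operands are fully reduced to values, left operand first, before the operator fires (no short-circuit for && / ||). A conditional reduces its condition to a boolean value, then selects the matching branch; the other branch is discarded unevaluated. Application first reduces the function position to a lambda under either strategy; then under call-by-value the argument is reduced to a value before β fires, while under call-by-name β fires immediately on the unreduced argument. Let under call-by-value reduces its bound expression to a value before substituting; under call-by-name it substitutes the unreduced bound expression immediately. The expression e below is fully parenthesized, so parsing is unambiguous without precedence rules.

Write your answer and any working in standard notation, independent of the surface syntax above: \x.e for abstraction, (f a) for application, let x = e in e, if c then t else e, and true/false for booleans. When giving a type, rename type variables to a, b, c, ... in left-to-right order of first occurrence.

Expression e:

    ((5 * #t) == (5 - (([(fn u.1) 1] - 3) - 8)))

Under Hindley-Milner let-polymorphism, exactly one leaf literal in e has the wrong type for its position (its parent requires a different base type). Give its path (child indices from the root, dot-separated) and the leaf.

Answer: 0.1 : true

Derivation:
  unify Int ~ Int
  unify Bool ~ Int
  FAIL: mismatch Bool ~ Int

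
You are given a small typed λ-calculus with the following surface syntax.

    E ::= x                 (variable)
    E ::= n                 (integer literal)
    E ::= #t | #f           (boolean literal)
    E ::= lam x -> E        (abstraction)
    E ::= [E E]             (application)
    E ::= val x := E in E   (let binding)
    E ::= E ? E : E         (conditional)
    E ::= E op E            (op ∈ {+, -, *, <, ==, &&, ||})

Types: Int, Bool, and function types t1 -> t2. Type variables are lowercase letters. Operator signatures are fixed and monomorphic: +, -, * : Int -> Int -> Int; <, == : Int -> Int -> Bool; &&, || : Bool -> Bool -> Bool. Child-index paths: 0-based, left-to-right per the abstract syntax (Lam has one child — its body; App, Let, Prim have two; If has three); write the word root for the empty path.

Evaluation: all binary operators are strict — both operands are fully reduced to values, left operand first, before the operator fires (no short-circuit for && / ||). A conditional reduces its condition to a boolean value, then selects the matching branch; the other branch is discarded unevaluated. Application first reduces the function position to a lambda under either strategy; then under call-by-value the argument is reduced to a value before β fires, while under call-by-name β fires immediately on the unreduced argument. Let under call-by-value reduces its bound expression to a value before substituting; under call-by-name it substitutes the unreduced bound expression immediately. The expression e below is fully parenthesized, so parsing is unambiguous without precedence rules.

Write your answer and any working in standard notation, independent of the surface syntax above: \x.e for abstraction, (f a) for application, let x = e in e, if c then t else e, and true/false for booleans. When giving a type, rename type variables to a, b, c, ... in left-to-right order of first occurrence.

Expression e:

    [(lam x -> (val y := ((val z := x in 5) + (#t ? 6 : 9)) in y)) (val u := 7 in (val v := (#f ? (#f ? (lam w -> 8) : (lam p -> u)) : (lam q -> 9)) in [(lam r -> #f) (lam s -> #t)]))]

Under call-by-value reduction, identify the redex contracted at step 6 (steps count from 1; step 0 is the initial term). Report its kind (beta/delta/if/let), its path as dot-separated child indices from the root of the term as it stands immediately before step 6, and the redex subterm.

Working:
step 0: ((\x.(let y = ((let z = x in 5) + (if true then 6 else 9)) in y)) (let u = 7 in (let v = (if false then (if false then (\w.8) else (\p.u)) else (\q.9)) in ((\r.false) (\s.true)))))
step 1: [let@1] ((\x.(let y = ((let z = x in 5) + (if true then 6 else 9)) in y)) (let v = (if false then (if false then (\w.8) else (\p.7)) else (\q.9)) in ((\r.false) (\s.true))))
step 2: [if@1.0] ((\x.(let y = ((let z = x in 5) + (if true then 6 else 9)) in y)) (let v = (\q.9) in ((\r.false) (\s.true))))
step 3: [let@1] ((\x.(let y = ((let z = x in 5) + (if true then 6 else 9)) in y)) ((\r.false) (\s.true)))
step 4: [beta@1] ((\x.(let y = ((let z = x in 5) + (if true then 6 else 9)) in y)) false)
step 5: [beta@root] (let y = ((let z = false in 5) + (if true then 6 else 9)) in y)
step 6: [let@0.0] (let y = (5 + (if true then 6 else 9)) in y)

Answer: let at 0.0 : (let z = false in 5)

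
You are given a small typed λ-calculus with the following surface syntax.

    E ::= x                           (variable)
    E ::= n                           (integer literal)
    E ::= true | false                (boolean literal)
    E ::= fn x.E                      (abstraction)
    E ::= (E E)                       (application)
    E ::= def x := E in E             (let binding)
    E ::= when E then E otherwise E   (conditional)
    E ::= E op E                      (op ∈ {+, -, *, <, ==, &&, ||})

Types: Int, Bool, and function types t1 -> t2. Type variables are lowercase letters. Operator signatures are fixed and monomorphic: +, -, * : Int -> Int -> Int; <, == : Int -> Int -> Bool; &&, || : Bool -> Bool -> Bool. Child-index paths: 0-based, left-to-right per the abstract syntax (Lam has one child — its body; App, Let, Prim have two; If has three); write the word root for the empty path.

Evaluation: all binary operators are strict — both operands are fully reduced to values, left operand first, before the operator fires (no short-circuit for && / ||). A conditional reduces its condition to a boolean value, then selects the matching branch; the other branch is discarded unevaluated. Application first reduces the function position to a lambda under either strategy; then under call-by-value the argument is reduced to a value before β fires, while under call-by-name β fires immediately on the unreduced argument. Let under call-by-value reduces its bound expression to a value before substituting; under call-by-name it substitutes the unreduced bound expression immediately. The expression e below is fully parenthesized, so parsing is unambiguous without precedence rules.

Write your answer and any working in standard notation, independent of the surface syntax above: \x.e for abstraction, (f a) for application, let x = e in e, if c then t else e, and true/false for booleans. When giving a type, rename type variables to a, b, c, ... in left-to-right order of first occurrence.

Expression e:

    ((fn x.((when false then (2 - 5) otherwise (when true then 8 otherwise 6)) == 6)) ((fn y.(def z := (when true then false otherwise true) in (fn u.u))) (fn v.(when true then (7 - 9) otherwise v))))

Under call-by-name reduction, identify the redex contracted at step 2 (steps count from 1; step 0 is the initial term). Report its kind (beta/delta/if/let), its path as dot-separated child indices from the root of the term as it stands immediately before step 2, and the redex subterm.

Working:
step 0: ((\x.((if false then (2 - 5) else (if true then 8 else 6)) == 6)) ((\y.(let z = (if true then false else true) in (\u.u))) (\v.(if true then (7 - 9) else v))))
step 1: [beta@root] ((if false then (2 - 5) else (if true then 8 else 6)) == 6)
step 2: [if@0] ((if true then 8 else 6) == 6)

Answer: if at 0 : (if false then (2 - 5) else (if true then 8 else 6))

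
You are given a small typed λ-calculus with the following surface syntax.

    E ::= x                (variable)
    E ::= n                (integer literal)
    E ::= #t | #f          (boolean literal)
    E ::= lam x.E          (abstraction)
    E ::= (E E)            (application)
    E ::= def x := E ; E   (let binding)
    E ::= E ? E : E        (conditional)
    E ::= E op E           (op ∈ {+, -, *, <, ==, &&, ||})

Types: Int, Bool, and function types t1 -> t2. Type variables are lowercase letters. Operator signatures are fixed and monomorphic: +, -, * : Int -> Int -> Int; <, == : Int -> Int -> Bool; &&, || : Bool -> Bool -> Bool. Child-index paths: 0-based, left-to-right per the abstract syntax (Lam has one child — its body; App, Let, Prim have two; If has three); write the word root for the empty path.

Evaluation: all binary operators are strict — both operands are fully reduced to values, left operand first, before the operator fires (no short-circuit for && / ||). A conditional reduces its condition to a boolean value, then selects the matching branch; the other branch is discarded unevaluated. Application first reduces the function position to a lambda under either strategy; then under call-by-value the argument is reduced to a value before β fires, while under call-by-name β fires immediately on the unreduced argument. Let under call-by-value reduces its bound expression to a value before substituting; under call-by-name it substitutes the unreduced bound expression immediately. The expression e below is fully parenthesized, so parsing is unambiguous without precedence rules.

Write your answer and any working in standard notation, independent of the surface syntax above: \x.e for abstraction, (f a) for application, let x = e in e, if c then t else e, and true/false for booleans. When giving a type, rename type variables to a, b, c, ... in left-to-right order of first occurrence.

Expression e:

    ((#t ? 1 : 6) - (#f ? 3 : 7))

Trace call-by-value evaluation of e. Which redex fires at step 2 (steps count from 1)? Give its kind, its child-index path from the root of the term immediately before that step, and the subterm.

Trace:
step 0: ((if true then 1 else 6) - (if false then 3 else 7))
step 1: [if@0] (1 - (if false then 3 else 7))
step 2: [if@1] (1 - 7)

Answer: if at 1 : (if false then 3 else 7)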